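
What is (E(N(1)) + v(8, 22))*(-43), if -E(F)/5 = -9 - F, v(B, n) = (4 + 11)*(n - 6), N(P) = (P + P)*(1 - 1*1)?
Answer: -12255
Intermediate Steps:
N(P) = 0 (N(P) = (2*P)*(1 - 1) = (2*P)*0 = 0)
v(B, n) = -90 + 15*n (v(B, n) = 15*(-6 + n) = -90 + 15*n)
E(F) = 45 + 5*F (E(F) = -5*(-9 - F) = 45 + 5*F)
(E(N(1)) + v(8, 22))*(-43) = ((45 + 5*0) + (-90 + 15*22))*(-43) = ((45 + 0) + (-90 + 330))*(-43) = (45 + 240)*(-43) = 285*(-43) = -12255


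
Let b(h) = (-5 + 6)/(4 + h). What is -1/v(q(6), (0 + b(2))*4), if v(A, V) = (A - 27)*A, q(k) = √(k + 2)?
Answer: 1/721 + 27*√2/2884 ≈ 0.014627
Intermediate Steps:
b(h) = 1/(4 + h)
q(k) = √(2 + k)
v(A, V) = A*(-27 + A) (v(A, V) = (-27 + A)*A = A*(-27 + A))
-1/v(q(6), (0 + b(2))*4) = -1/(√(2 + 6)*(-27 + √(2 + 6))) = -1/(√8*(-27 + √8)) = -1/((2*√2)*(-27 + 2*√2)) = -1/(2*√2*(-27 + 2*√2)) = -√2/(4*(-27 + 2*√2))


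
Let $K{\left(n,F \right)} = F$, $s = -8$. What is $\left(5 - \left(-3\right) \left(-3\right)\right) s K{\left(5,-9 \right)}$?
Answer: $-288$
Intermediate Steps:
$\left(5 - \left(-3\right) \left(-3\right)\right) s K{\left(5,-9 \right)} = \left(5 - \left(-3\right) \left(-3\right)\right) \left(-8\right) \left(-9\right) = \left(5 - 9\right) \left(-8\right) \left(-9\right) = \left(-4\right) \left(-8\right) \left(-9\right) = 32 \left(-9\right) = -288$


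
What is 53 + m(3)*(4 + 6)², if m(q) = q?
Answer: 353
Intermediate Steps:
53 + m(3)*(4 + 6)² = 53 + 3*(4 + 6)² = 53 + 3*10² = 53 + 3*100 = 53 + 300 = 353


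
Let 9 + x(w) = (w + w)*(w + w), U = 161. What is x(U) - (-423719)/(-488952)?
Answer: 50691674881/488952 ≈ 1.0367e+5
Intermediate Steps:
x(w) = -9 + 4*w**2 (x(w) = -9 + (w + w)*(w + w) = -9 + (2*w)*(2*w) = -9 + 4*w**2)
x(U) - (-423719)/(-488952) = (-9 + 4*161**2) - (-423719)/(-488952) = (-9 + 4*25921) - (-423719)*(-1)/488952 = (-9 + 103684) - 1*423719/488952 = 103675 - 423719/488952 = 50691674881/488952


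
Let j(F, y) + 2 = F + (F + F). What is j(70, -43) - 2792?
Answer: -2584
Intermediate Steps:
j(F, y) = -2 + 3*F (j(F, y) = -2 + (F + (F + F)) = -2 + (F + 2*F) = -2 + 3*F)
j(70, -43) - 2792 = (-2 + 3*70) - 2792 = (-2 + 210) - 2792 = 208 - 2792 = -2584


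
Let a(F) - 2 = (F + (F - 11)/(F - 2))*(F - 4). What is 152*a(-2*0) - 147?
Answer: -3187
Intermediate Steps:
a(F) = 2 + (-4 + F)*(F + (-11 + F)/(-2 + F)) (a(F) = 2 + (F + (F - 11)/(F - 2))*(F - 4) = 2 + (F + (-11 + F)/(-2 + F))*(-4 + F) = 2 + (-4 + F)*(F + (-11 + F)/(-2 + F)))
152*a(-2*0) - 147 = 152*((40 + (-2*0)³ - (-10)*0 - 5*(-2*0)²)/(-2 - 2*0)) - 147 = 152*((40 + 0³ - 5*0 - 5*0²)/(-2 + 0)) - 147 = 152*((40 + 0 + 0 - 5*0)/(-2)) - 147 = 152*(-(40 + 0 + 0 + 0)/2) - 147 = 152*(-½*40) - 147 = 152*(-20) - 147 = -3040 - 147 = -3187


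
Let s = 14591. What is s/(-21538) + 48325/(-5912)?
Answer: -563542921/63666328 ≈ -8.8515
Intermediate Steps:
s/(-21538) + 48325/(-5912) = 14591/(-21538) + 48325/(-5912) = 14591*(-1/21538) + 48325*(-1/5912) = -14591/21538 - 48325/5912 = -563542921/63666328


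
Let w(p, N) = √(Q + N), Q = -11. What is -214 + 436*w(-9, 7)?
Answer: -214 + 872*I ≈ -214.0 + 872.0*I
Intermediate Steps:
w(p, N) = √(-11 + N)
-214 + 436*w(-9, 7) = -214 + 436*√(-11 + 7) = -214 + 436*√(-4) = -214 + 436*(2*I) = -214 + 872*I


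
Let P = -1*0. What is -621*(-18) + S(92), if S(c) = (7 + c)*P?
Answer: 11178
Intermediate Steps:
P = 0
S(c) = 0 (S(c) = (7 + c)*0 = 0)
-621*(-18) + S(92) = -621*(-18) + 0 = 11178 + 0 = 11178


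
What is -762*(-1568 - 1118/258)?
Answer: 1198118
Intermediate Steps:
-762*(-1568 - 1118/258) = -762*(-1568 - 1118*1/258) = -762*(-1568 - 13/3) = -762*(-4717/3) = 1198118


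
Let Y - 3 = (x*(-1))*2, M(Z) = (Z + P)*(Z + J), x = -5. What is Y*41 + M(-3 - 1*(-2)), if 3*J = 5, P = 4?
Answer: 535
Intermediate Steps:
J = 5/3 (J = (⅓)*5 = 5/3 ≈ 1.6667)
M(Z) = (4 + Z)*(5/3 + Z) (M(Z) = (Z + 4)*(Z + 5/3) = (4 + Z)*(5/3 + Z))
Y = 13 (Y = 3 - 5*(-1)*2 = 3 + 5*2 = 3 + 10 = 13)
Y*41 + M(-3 - 1*(-2)) = 13*41 + (20/3 + (-3 - 1*(-2))² + 17*(-3 - 1*(-2))/3) = 533 + (20/3 + (-3 + 2)² + 17*(-3 + 2)/3) = 533 + (20/3 + (-1)² + (17/3)*(-1)) = 533 + (20/3 + 1 - 17/3) = 533 + 2 = 535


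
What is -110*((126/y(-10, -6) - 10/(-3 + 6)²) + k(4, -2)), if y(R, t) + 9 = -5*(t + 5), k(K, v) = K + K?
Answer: 24365/9 ≈ 2707.2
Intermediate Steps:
k(K, v) = 2*K
y(R, t) = -34 - 5*t (y(R, t) = -9 - 5*(t + 5) = -9 - 5*(5 + t) = -9 + (-25 - 5*t) = -34 - 5*t)
-110*((126/y(-10, -6) - 10/(-3 + 6)²) + k(4, -2)) = -110*((126/(-34 - 5*(-6)) - 10/(-3 + 6)²) + 2*4) = -110*((126/(-34 + 30) - 10/(3²)) + 8) = -110*((126/(-4) - 10/9) + 8) = -110*((126*(-¼) - 10*⅑) + 8) = -110*((-63/2 - 10/9) + 8) = -110*(-587/18 + 8) = -110*(-443/18) = 24365/9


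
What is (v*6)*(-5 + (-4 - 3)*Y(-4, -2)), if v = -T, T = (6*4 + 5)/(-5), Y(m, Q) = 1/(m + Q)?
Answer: -667/5 ≈ -133.40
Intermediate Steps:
Y(m, Q) = 1/(Q + m)
T = -29/5 (T = (24 + 5)*(-1/5) = 29*(-1/5) = -29/5 ≈ -5.8000)
v = 29/5 (v = -1*(-29/5) = 29/5 ≈ 5.8000)
(v*6)*(-5 + (-4 - 3)*Y(-4, -2)) = ((29/5)*6)*(-5 + (-4 - 3)/(-2 - 4)) = 174*(-5 - 7/(-6))/5 = 174*(-5 - 7*(-1/6))/5 = 174*(-5 + 7/6)/5 = (174/5)*(-23/6) = -667/5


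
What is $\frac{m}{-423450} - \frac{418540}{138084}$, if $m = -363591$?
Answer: $- \frac{3528462871}{1624213050} \approx -2.1724$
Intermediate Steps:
$\frac{m}{-423450} - \frac{418540}{138084} = - \frac{363591}{-423450} - \frac{418540}{138084} = \left(-363591\right) \left(- \frac{1}{423450}\right) - \frac{104635}{34521} = \frac{40399}{47050} - \frac{104635}{34521} = - \frac{3528462871}{1624213050}$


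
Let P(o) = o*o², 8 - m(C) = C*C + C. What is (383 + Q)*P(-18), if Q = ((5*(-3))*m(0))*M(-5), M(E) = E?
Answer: -5732856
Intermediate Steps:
m(C) = 8 - C - C² (m(C) = 8 - (C*C + C) = 8 - (C² + C) = 8 - (C + C²) = 8 + (-C - C²) = 8 - C - C²)
P(o) = o³
Q = 600 (Q = ((5*(-3))*(8 - 1*0 - 1*0²))*(-5) = -15*(8 + 0 - 1*0)*(-5) = -15*(8 + 0 + 0)*(-5) = -15*8*(-5) = -120*(-5) = 600)
(383 + Q)*P(-18) = (383 + 600)*(-18)³ = 983*(-5832) = -5732856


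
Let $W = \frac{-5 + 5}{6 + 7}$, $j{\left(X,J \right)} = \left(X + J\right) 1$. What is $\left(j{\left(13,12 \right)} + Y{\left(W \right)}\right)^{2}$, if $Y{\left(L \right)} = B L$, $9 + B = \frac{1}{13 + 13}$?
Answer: $625$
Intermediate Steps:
$j{\left(X,J \right)} = J + X$ ($j{\left(X,J \right)} = \left(J + X\right) 1 = J + X$)
$B = - \frac{233}{26}$ ($B = -9 + \frac{1}{13 + 13} = -9 + \frac{1}{26} = - \frac{233}{26} \approx -8.9615$)
$W = 0$ ($W = \frac{0}{13} = 0 \cdot \frac{1}{13} = 0$)
$Y{\left(L \right)} = - \frac{233 L}{26}$
$\left(j{\left(13,12 \right)} + Y{\left(W \right)}\right)^{2} = \left(\left(12 + 13\right) - 0\right)^{2} = \left(25 + 0\right)^{2} = 25^{2} = 625$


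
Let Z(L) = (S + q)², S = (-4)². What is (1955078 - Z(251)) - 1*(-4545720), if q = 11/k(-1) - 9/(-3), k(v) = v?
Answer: 6500734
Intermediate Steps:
S = 16
q = -8 (q = 11/(-1) - 9/(-3) = 11*(-1) - 9*(-⅓) = -11 + 3 = -8)
Z(L) = 64 (Z(L) = (16 - 8)² = 8² = 64)
(1955078 - Z(251)) - 1*(-4545720) = (1955078 - 1*64) - 1*(-4545720) = (1955078 - 64) + 4545720 = 1955014 + 4545720 = 6500734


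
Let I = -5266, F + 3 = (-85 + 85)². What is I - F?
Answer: -5263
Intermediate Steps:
F = -3 (F = -3 + (-85 + 85)² = -3 + 0² = -3 + 0 = -3)
I - F = -5266 - 1*(-3) = -5266 + 3 = -5263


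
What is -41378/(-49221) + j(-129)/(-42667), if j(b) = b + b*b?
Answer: 952737974/2100112407 ≈ 0.45366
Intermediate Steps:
j(b) = b + b²
-41378/(-49221) + j(-129)/(-42667) = -41378/(-49221) - 129*(1 - 129)/(-42667) = -41378*(-1/49221) - 129*(-128)*(-1/42667) = 41378/49221 + 16512*(-1/42667) = 41378/49221 - 16512/42667 = 952737974/2100112407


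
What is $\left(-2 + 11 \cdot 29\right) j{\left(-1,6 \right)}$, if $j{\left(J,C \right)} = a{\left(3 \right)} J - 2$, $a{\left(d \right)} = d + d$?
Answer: $-2536$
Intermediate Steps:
$a{\left(d \right)} = 2 d$
$j{\left(J,C \right)} = -2 + 6 J$ ($j{\left(J,C \right)} = 2 \cdot 3 J - 2 = 6 J - 2 = -2 + 6 J$)
$\left(-2 + 11 \cdot 29\right) j{\left(-1,6 \right)} = \left(-2 + 11 \cdot 29\right) \left(-2 + 6 \left(-1\right)\right) = \left(-2 + 319\right) \left(-2 - 6\right) = 317 \left(-8\right) = -2536$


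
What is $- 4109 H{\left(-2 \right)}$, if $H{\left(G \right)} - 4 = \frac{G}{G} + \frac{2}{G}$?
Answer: $-16436$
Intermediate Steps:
$H{\left(G \right)} = 5 + \frac{2}{G}$ ($H{\left(G \right)} = 4 + \left(\frac{G}{G} + \frac{2}{G}\right) = 4 + \left(1 + \frac{2}{G}\right) = 5 + \frac{2}{G}$)
$- 4109 H{\left(-2 \right)} = - 4109 \left(5 + \frac{2}{-2}\right) = - 4109 \left(5 + 2 \left(- \frac{1}{2}\right)\right) = - 4109 \left(5 - 1\right) = \left(-4109\right) 4 = -16436$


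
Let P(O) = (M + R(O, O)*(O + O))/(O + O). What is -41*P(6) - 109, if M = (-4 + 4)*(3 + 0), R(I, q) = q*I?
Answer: -1585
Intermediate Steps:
R(I, q) = I*q
M = 0 (M = 0*3 = 0)
P(O) = O² (P(O) = (0 + (O*O)*(O + O))/(O + O) = (0 + O²*(2*O))/((2*O)) = (0 + 2*O³)*(1/(2*O)) = (2*O³)*(1/(2*O)) = O²)
-41*P(6) - 109 = -41*6² - 109 = -41*36 - 109 = -1476 - 109 = -1585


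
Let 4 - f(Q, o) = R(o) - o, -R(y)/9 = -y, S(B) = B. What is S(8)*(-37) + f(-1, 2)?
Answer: -308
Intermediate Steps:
R(y) = 9*y (R(y) = -(-9)*y = 9*y)
f(Q, o) = 4 - 8*o (f(Q, o) = 4 - (9*o - o) = 4 - 8*o)
S(8)*(-37) + f(-1, 2) = 8*(-37) + (4 - 8*2) = -296 + (4 - 16) = -296 - 12 = -308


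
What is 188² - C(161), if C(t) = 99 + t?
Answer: 35084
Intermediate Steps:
188² - C(161) = 188² - (99 + 161) = 35344 - 1*260 = 35344 - 260 = 35084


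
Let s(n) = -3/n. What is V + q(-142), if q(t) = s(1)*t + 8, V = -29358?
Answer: -28924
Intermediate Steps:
q(t) = 8 - 3*t (q(t) = (-3/1)*t + 8 = (-3*1)*t + 8 = -3*t + 8 = 8 - 3*t)
V + q(-142) = -29358 + (8 - 3*(-142)) = -29358 + (8 + 426) = -29358 + 434 = -28924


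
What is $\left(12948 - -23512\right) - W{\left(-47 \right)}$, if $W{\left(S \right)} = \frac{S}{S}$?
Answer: $36459$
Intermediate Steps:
$W{\left(S \right)} = 1$
$\left(12948 - -23512\right) - W{\left(-47 \right)} = \left(12948 - -23512\right) - 1 = \left(12948 + 23512\right) - 1 = 36460 - 1 = 36459$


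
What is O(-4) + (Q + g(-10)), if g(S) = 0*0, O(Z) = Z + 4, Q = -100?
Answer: -100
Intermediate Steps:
O(Z) = 4 + Z
g(S) = 0
O(-4) + (Q + g(-10)) = (4 - 4) + (-100 + 0) = 0 - 100 = -100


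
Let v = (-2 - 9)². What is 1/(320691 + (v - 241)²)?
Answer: 1/335091 ≈ 2.9843e-6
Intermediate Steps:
v = 121 (v = (-11)² = 121)
1/(320691 + (v - 241)²) = 1/(320691 + (121 - 241)²) = 1/(320691 + (-120)²) = 1/(320691 + 14400) = 1/335091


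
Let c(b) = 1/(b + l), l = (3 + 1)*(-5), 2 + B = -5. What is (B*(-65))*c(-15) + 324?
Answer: 311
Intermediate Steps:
B = -7 (B = -2 - 5 = -7)
l = -20 (l = 4*(-5) = -20)
c(b) = 1/(-20 + b) (c(b) = 1/(b - 20) = 1/(-20 + b))
(B*(-65))*c(-15) + 324 = (-7*(-65))/(-20 - 15) + 324 = 455/(-35) + 324 = 455*(-1/35) + 324 = -13 + 324 = 311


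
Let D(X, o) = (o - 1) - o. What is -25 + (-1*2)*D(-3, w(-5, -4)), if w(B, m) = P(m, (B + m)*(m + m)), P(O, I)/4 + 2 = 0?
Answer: -23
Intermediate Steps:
P(O, I) = -8 (P(O, I) = -8 + 4*0 = -8 + 0 = -8)
w(B, m) = -8
D(X, o) = -1 (D(X, o) = (-1 + o) - o = -1)
-25 + (-1*2)*D(-3, w(-5, -4)) = -25 - 1*2*(-1) = -25 - 2*(-1) = -25 + 2 = -23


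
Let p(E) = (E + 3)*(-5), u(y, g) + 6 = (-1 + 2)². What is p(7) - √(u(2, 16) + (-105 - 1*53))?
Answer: -50 - I*√163 ≈ -50.0 - 12.767*I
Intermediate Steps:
u(y, g) = -5 (u(y, g) = -6 + (-1 + 2)² = -6 + 1² = -6 + 1 = -5)
p(E) = -15 - 5*E (p(E) = (3 + E)*(-5) = -15 - 5*E)
p(7) - √(u(2, 16) + (-105 - 1*53)) = (-15 - 5*7) - √(-5 + (-105 - 1*53)) = (-15 - 35) - √(-5 + (-105 - 53)) = -50 - √(-5 - 158) = -50 - √(-163) = -50 - I*√163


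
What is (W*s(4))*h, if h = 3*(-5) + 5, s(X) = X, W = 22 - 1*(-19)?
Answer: -1640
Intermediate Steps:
W = 41 (W = 22 + 19 = 41)
h = -10 (h = -15 + 5 = -10)
(W*s(4))*h = (41*4)*(-10) = 164*(-10) = -1640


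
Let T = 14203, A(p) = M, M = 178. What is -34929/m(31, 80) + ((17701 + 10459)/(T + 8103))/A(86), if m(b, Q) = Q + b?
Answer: -11556779251/36726829 ≈ -314.67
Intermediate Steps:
A(p) = 178
-34929/m(31, 80) + ((17701 + 10459)/(T + 8103))/A(86) = -34929/(80 + 31) + ((17701 + 10459)/(14203 + 8103))/178 = -34929/111 + (28160/22306)*(1/178) = -34929*1/111 + (28160*(1/22306))*(1/178) = -11643/37 + (14080/11153)*(1/178) = -11643/37 + 7040/992617 = -11556779251/36726829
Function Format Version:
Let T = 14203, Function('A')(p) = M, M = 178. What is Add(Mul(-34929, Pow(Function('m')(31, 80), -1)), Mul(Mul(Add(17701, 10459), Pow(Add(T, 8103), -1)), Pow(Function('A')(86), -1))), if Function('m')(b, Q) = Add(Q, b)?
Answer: Rational(-11556779251, 36726829) ≈ -314.67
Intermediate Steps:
Function('A')(p) = 178
Add(Mul(-34929, Pow(Function('m')(31, 80), -1)), Mul(Mul(Add(17701, 10459), Pow(Add(T, 8103), -1)), Pow(Function('A')(86), -1))) = Add(Mul(-34929, Pow(Add(80, 31), -1)), Mul(Mul(Add(17701, 10459), Pow(Add(14203, 8103), -1)), Pow(178, -1))) = Add(Mul(-34929, Pow(111, -1)), Mul(Mul(28160, Pow(22306, -1)), Rational(1, 178))) = Add(Mul(-34929, Rational(1, 111)), Mul(Mul(28160, Rational(1, 22306)), Rational(1, 178))) = Add(Rational(-11643, 37), Mul(Rational(14080, 11153), Rational(1, 178))) = Add(Rational(-11643, 37), Rational(7040, 992617)) = Rational(-11556779251, 36726829)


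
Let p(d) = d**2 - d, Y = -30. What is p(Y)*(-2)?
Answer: -1860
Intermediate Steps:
p(Y)*(-2) = -30*(-1 - 30)*(-2) = -30*(-31)*(-2) = 930*(-2) = -1860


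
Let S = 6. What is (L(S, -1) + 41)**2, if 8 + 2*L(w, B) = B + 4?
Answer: 5929/4 ≈ 1482.3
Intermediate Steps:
L(w, B) = -2 + B/2 (L(w, B) = -4 + (B + 4)/2 = -4 + (4 + B)/2 = -4 + (2 + B/2) = -2 + B/2)
(L(S, -1) + 41)**2 = ((-2 + (1/2)*(-1)) + 41)**2 = ((-2 - 1/2) + 41)**2 = (-5/2 + 41)**2 = (77/2)**2 = 5929/4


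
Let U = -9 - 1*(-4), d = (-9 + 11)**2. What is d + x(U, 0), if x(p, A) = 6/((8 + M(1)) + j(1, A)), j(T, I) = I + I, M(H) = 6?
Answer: 31/7 ≈ 4.4286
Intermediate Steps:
j(T, I) = 2*I
d = 4 (d = 2**2 = 4)
U = -5 (U = -9 + 4 = -5)
x(p, A) = 6/(14 + 2*A) (x(p, A) = 6/((8 + 6) + 2*A) = 6/(14 + 2*A))
d + x(U, 0) = 4 + 3/(7 + 0) = 4 + 3/7 = 31/7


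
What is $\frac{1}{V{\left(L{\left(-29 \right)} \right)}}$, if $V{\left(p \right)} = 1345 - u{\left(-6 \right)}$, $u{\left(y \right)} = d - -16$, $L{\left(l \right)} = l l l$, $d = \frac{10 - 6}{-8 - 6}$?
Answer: $\frac{7}{9305} \approx 0.00075228$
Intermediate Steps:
$d = - \frac{2}{7}$ ($d = \frac{4}{-14} = 4 \left(- \frac{1}{14}\right) = - \frac{2}{7} \approx -0.28571$)
$L{\left(l \right)} = l^{3}$ ($L{\left(l \right)} = l^{2} l = l^{3}$)
$u{\left(y \right)} = \frac{110}{7}$ ($u{\left(y \right)} = - \frac{2}{7} - -16 = - \frac{2}{7} + 16 = \frac{110}{7}$)
$V{\left(p \right)} = \frac{9305}{7}$ ($V{\left(p \right)} = 1345 - \frac{110}{7} = \frac{9305}{7}$)
$\frac{1}{V{\left(L{\left(-29 \right)} \right)}} = \frac{1}{\frac{9305}{7}} = \frac{7}{9305}$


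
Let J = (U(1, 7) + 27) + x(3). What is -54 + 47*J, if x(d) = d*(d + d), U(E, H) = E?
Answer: 2108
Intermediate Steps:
x(d) = 2*d² (x(d) = d*(2*d) = 2*d²)
J = 46 (J = (1 + 27) + 2*3² = 28 + 2*9 = 28 + 18 = 46)
-54 + 47*J = -54 + 47*46 = -54 + 2162 = 2108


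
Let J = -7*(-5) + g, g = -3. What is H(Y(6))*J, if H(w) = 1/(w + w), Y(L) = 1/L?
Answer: 96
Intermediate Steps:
H(w) = 1/(2*w)
J = 32 (J = -7*(-5) - 3 = 35 - 3 = 32)
H(Y(6))*J = (1/(2*(1/6)))*32 = (1/(2*(⅙)))*32 = ((½)*6)*32 = 3*32 = 96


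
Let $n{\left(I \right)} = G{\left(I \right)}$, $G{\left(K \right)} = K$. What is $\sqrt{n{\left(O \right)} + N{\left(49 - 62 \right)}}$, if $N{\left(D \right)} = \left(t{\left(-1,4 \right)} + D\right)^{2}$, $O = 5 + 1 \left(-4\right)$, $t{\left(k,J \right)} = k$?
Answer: $\sqrt{197} \approx 14.036$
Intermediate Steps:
$O = 1$ ($O = 5 - 4 = 1$)
$n{\left(I \right)} = I$
$N{\left(D \right)} = \left(-1 + D\right)^{2}$
$\sqrt{n{\left(O \right)} + N{\left(49 - 62 \right)}} = \sqrt{1 + \left(-1 + \left(49 - 62\right)\right)^{2}} = \sqrt{1 + \left(-1 - 13\right)^{2}} = \sqrt{1 + \left(-14\right)^{2}} = \sqrt{1 + 196} = \sqrt{197}$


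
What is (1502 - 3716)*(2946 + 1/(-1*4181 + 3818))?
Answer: -789214986/121 ≈ -6.5224e+6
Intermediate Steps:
(1502 - 3716)*(2946 + 1/(-1*4181 + 3818)) = -2214*(2946 + 1/(-4181 + 3818)) = -2214*(2946 + 1/(-363)) = -2214*(2946 - 1/363) = -2214*1069397/363 = -789214986/121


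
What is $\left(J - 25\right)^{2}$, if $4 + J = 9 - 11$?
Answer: $961$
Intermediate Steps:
$J = -6$ ($J = -4 + \left(9 - 11\right) = -4 - 2 = -6$)
$\left(J - 25\right)^{2} = \left(-6 - 25\right)^{2} = \left(-31\right)^{2} = 961$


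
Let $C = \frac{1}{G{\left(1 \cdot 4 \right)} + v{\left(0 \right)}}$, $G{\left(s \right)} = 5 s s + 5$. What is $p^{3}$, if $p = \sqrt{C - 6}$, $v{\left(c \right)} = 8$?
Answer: $- \frac{557 i \sqrt{51801}}{8649} \approx - 14.657 i$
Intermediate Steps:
$G{\left(s \right)} = 5 + 5 s^{2}$ ($G{\left(s \right)} = 5 s^{2} + 5 = 5 + 5 s^{2}$)
$C = \frac{1}{93}$ ($C = \frac{1}{\left(5 + 5 \left(1 \cdot 4\right)^{2}\right) + 8} = \frac{1}{\left(5 + 5 \cdot 4^{2}\right) + 8} = \frac{1}{\left(5 + 5 \cdot 16\right) + 8} = \frac{1}{\left(5 + 80\right) + 8} = \frac{1}{85 + 8} = \frac{1}{93} \approx 0.010753$)
$p = \frac{i \sqrt{51801}}{93}$ ($p = \sqrt{\frac{1}{93} - 6} = \sqrt{- \frac{557}{93}} = \frac{i \sqrt{51801}}{93} \approx 2.4473 i$)
$p^{3} = \left(\frac{i \sqrt{51801}}{93}\right)^{3} = - \frac{557 i \sqrt{51801}}{8649}$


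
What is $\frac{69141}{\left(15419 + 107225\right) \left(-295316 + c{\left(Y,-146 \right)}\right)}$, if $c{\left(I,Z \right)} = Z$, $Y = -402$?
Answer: $- \frac{69141}{36236641528} \approx -1.908 \cdot 10^{-6}$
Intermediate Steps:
$\frac{69141}{\left(15419 + 107225\right) \left(-295316 + c{\left(Y,-146 \right)}\right)} = \frac{69141}{\left(15419 + 107225\right) \left(-295316 - 146\right)} = \frac{69141}{122644 \left(-295462\right)} = \frac{69141}{-36236641528} = 69141 \left(- \frac{1}{36236641528}\right) = - \frac{69141}{36236641528}$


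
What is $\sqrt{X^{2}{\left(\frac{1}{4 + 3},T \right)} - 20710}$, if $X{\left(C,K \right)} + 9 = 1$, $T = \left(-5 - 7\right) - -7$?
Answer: $3 i \sqrt{2294} \approx 143.69 i$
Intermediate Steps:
$T = -5$ ($T = \left(-5 - 7\right) + 7 = -12 + 7 = -5$)
$X{\left(C,K \right)} = -8$ ($X{\left(C,K \right)} = -9 + 1 = -8$)
$\sqrt{X^{2}{\left(\frac{1}{4 + 3},T \right)} - 20710} = \sqrt{\left(-8\right)^{2} - 20710} = \sqrt{64 - 20710} = \sqrt{-20646} = 3 i \sqrt{2294}$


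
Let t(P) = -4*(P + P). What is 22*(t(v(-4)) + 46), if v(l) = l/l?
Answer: 836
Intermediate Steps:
v(l) = 1
t(P) = -8*P
22*(t(v(-4)) + 46) = 22*(-8*1 + 46) = 22*(-8 + 46) = 22*38 = 836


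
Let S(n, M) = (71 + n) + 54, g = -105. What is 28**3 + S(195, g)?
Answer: 22272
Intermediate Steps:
S(n, M) = 125 + n
28**3 + S(195, g) = 28**3 + (125 + 195) = 21952 + 320 = 22272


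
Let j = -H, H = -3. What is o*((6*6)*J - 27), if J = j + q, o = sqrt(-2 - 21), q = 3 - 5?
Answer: 9*I*sqrt(23) ≈ 43.162*I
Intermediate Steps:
q = -2
o = I*sqrt(23) (o = sqrt(-23) = I*sqrt(23) ≈ 4.7958*I)
j = 3 (j = -1*(-3) = 3)
J = 1 (J = 3 - 2 = 1)
o*((6*6)*J - 27) = (I*sqrt(23))*((6*6)*1 - 27) = (I*sqrt(23))*(36*1 - 27) = (I*sqrt(23))*(36 - 27) = (I*sqrt(23))*9 = 9*I*sqrt(23)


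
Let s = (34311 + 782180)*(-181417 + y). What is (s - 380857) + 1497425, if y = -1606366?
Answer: -1459707612885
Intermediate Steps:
s = -1459708729453 (s = (34311 + 782180)*(-181417 - 1606366) = 816491*(-1787783) = -1459708729453)
(s - 380857) + 1497425 = (-1459708729453 - 380857) + 1497425 = -1459709110310 + 1497425 = -1459707612885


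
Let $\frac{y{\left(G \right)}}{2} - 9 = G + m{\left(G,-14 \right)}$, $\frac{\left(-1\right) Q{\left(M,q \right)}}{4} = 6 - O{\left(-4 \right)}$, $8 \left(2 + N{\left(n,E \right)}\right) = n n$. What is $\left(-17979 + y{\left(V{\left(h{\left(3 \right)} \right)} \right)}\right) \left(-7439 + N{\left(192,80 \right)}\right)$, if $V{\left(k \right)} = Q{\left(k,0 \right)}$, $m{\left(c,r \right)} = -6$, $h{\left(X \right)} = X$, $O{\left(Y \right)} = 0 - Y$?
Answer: $50962837$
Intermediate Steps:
$N{\left(n,E \right)} = -2 + \frac{n^{2}}{8}$ ($N{\left(n,E \right)} = -2 + \frac{n n}{8} = -2 + \frac{n^{2}}{8}$)
$O{\left(Y \right)} = - Y$
$Q{\left(M,q \right)} = -8$ ($Q{\left(M,q \right)} = - 4 \left(6 - \left(-1\right) \left(-4\right)\right) = - 4 \left(6 - 4\right) = \left(-4\right) 2 = -8$)
$V{\left(k \right)} = -8$
$y{\left(G \right)} = 6 + 2 G$ ($y{\left(G \right)} = 18 + 2 \left(G - 6\right) = 18 + 2 \left(-6 + G\right) = 18 + \left(-12 + 2 G\right) = 6 + 2 G$)
$\left(-17979 + y{\left(V{\left(h{\left(3 \right)} \right)} \right)}\right) \left(-7439 + N{\left(192,80 \right)}\right) = \left(-17979 + \left(6 + 2 \left(-8\right)\right)\right) \left(-7439 - \left(2 - \frac{192^{2}}{8}\right)\right) = \left(-17979 + \left(6 - 16\right)\right) \left(-7439 + \left(-2 + \frac{1}{8} \cdot 36864\right)\right) = \left(-17979 - 10\right) \left(-7439 + \left(-2 + 4608\right)\right) = - 17989 \left(-7439 + 4606\right) = \left(-17989\right) \left(-2833\right) = 50962837$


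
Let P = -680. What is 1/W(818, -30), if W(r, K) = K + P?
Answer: -1/710 ≈ -0.0014085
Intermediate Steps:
W(r, K) = -680 + K (W(r, K) = K - 680 = -680 + K)
1/W(818, -30) = 1/(-680 - 30) = 1/(-710) = -1/710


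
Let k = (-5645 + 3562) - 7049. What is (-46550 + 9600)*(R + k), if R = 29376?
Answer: -748015800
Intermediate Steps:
k = -9132 (k = -2083 - 7049 = -9132)
(-46550 + 9600)*(R + k) = (-46550 + 9600)*(29376 - 9132) = -36950*20244 = -748015800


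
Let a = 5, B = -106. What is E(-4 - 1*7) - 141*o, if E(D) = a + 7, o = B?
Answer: 14958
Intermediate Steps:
o = -106
E(D) = 12 (E(D) = 5 + 7 = 12)
E(-4 - 1*7) - 141*o = 12 - 141*(-106) = 12 + 14946 = 14958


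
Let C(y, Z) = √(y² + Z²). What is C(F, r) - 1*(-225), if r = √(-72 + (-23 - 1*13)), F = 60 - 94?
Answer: 225 + 2*√262 ≈ 257.37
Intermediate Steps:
F = -34
r = 6*I*√3 (r = √(-72 + (-23 - 13)) = √(-72 - 36) = √(-108) = 6*I*√3 ≈ 10.392*I)
C(y, Z) = √(Z² + y²)
C(F, r) - 1*(-225) = √((6*I*√3)² + (-34)²) - 1*(-225) = √(-108 + 1156) + 225 = √1048 + 225 = 2*√262 + 225 = 225 + 2*√262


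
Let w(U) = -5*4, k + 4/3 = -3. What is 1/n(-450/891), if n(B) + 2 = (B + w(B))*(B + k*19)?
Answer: 9801/16628428 ≈ 0.00058941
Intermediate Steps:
k = -13/3 (k = -4/3 - 3 = -13/3 ≈ -4.3333)
w(U) = -20
n(B) = -2 + (-20 + B)*(-247/3 + B) (n(B) = -2 + (B - 20)*(B - 13/3*19) = -2 + (-20 + B)*(B - 247/3) = -2 + (-20 + B)*(-247/3 + B))
1/n(-450/891) = 1/(4934/3 + (-450/891)² - (-46050)/891) = 1/(4934/3 + (-450*1/891)² - (-46050)/891) = 1/(4934/3 + (-50/99)² - 307/3*(-50/99)) = 1/(4934/3 + 2500/9801 + 15350/297) = 1/(16628428/9801) = 9801/16628428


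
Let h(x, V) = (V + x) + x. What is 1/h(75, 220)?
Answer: 1/370 ≈ 0.0027027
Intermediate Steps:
h(x, V) = V + 2*x
1/h(75, 220) = 1/(220 + 2*75) = 1/(220 + 150) = 1/370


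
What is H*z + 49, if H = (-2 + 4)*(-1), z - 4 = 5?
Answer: 31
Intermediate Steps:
z = 9 (z = 4 + 5 = 9)
H = -2 (H = 2*(-1) = -2)
H*z + 49 = -2*9 + 49 = -18 + 49 = 31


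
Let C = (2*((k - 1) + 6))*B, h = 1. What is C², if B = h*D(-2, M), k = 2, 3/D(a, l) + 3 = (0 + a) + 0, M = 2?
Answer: 1764/25 ≈ 70.560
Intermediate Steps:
D(a, l) = 3/(-3 + a) (D(a, l) = 3/(-3 + ((0 + a) + 0)) = 3/(-3 + (a + 0)) = 3/(-3 + a))
B = -⅗ (B = 1*(3/(-3 - 2)) = 1*(3/(-5)) = 1*(3*(-⅕)) = 1*(-⅗) = -⅗ ≈ -0.60000)
C = -42/5 (C = (2*((2 - 1) + 6))*(-⅗) = (2*(1 + 6))*(-⅗) = (2*7)*(-⅗) = 14*(-⅗) = -42/5 ≈ -8.4000)
C² = (-42/5)² = 1764/25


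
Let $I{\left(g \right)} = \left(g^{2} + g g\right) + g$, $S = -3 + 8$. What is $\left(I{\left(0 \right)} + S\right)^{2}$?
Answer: $25$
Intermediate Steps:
$S = 5$
$I{\left(g \right)} = g + 2 g^{2}$ ($I{\left(g \right)} = \left(g^{2} + g^{2}\right) + g = 2 g^{2} + g = g + 2 g^{2}$)
$\left(I{\left(0 \right)} + S\right)^{2} = \left(0 \left(1 + 2 \cdot 0\right) + 5\right)^{2} = \left(0 \left(1 + 0\right) + 5\right)^{2} = \left(0 \cdot 1 + 5\right)^{2} = \left(0 + 5\right)^{2} = 5^{2} = 25$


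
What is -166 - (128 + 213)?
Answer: -507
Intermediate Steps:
-166 - (128 + 213) = -166 - 1*341 = -166 - 341 = -507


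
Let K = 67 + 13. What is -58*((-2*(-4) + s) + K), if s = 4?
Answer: -5336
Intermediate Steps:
K = 80
-58*((-2*(-4) + s) + K) = -58*((-2*(-4) + 4) + 80) = -58*((8 + 4) + 80) = -58*(12 + 80) = -58*92 = -5336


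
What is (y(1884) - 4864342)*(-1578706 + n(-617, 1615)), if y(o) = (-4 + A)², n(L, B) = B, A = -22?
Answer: 7670443875606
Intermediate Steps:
y(o) = 676 (y(o) = (-4 - 22)² = (-26)² = 676)
(y(1884) - 4864342)*(-1578706 + n(-617, 1615)) = (676 - 4864342)*(-1578706 + 1615) = -4863666*(-1577091) = 7670443875606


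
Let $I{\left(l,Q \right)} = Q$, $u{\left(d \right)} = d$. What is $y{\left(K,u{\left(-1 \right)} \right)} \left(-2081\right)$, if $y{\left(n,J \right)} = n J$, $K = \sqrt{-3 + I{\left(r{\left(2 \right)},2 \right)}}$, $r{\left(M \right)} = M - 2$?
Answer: $2081 i \approx 2081.0 i$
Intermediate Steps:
$r{\left(M \right)} = -2 + M$
$K = i$ ($K = \sqrt{-3 + 2} = \sqrt{-1} = i \approx 1.0 i$)
$y{\left(n,J \right)} = J n$
$y{\left(K,u{\left(-1 \right)} \right)} \left(-2081\right) = - i \left(-2081\right) = 2081 i$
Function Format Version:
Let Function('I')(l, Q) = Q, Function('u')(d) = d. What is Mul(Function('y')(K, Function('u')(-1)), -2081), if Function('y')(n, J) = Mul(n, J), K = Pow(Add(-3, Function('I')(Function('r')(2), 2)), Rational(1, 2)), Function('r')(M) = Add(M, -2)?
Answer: Mul(2081, I) ≈ Mul(2081.0, I)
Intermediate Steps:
Function('r')(M) = Add(-2, M)
K = I (K = Pow(Add(-3, 2), Rational(1, 2)) = Pow(-1, Rational(1, 2)) = I ≈ Mul(1.0000, I))
Function('y')(n, J) = Mul(J, n)
Mul(Function('y')(K, Function('u')(-1)), -2081) = Mul(Mul(-1, I), -2081) = Mul(2081, I)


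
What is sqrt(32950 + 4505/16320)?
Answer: sqrt(18979359)/24 ≈ 181.52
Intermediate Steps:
sqrt(32950 + 4505/16320) = sqrt(32950 + 4505*(1/16320)) = sqrt(32950 + 53/192) = sqrt(6326453/192) = sqrt(18979359)/24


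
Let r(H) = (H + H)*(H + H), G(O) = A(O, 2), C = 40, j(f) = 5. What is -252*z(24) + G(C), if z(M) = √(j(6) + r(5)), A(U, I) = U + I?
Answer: 42 - 252*√105 ≈ -2540.2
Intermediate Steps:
A(U, I) = I + U
G(O) = 2 + O
r(H) = 4*H² (r(H) = (2*H)*(2*H) = 4*H²)
z(M) = √105 (z(M) = √(5 + 4*5²) = √(5 + 4*25) = √(5 + 100) = √105)
-252*z(24) + G(C) = -252*√105 + (2 + 40) = -252*√105 + 42 = 42 - 252*√105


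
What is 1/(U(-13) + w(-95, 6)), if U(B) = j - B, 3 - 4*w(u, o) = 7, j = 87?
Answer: 1/99 ≈ 0.010101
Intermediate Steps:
w(u, o) = -1 (w(u, o) = ¾ - ¼*7 = ¾ - 7/4 = -1)
U(B) = 87 - B
1/(U(-13) + w(-95, 6)) = 1/((87 - 1*(-13)) - 1) = 1/((87 + 13) - 1) = 1/(100 - 1) = 1/99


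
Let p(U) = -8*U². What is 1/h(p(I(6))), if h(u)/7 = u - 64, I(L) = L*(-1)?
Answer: -1/2464 ≈ -0.00040584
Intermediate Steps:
I(L) = -L
h(u) = -448 + 7*u (h(u) = 7*(u - 64) = 7*(-64 + u) = -448 + 7*u)
1/h(p(I(6))) = 1/(-448 + 7*(-8*(-1*6)²)) = 1/(-448 + 7*(-8*(-6)²)) = 1/(-448 + 7*(-8*36)) = 1/(-448 + 7*(-288)) = 1/(-448 - 2016) = 1/(-2464) = -1/2464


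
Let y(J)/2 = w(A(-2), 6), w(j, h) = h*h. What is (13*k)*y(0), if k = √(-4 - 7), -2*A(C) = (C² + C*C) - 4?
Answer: 936*I*√11 ≈ 3104.4*I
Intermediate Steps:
A(C) = 2 - C² (A(C) = -((C² + C*C) - 4)/2 = -((C² + C²) - 4)/2 = -(2*C² - 4)/2 = -(-4 + 2*C²)/2 = 2 - C²)
w(j, h) = h²
y(J) = 72 (y(J) = 2*6² = 2*36 = 72)
k = I*√11 (k = √(-11) = I*√11 ≈ 3.3166*I)
(13*k)*y(0) = (13*(I*√11))*72 = (13*I*√11)*72 = 936*I*√11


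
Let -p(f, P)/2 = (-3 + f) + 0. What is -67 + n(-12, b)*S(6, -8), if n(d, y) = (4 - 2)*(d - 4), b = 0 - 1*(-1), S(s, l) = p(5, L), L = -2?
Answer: 61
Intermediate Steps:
p(f, P) = 6 - 2*f (p(f, P) = -2*((-3 + f) + 0) = -2*(-3 + f) = 6 - 2*f)
S(s, l) = -4 (S(s, l) = 6 - 2*5 = 6 - 10 = -4)
b = 1 (b = 0 + 1 = 1)
n(d, y) = -8 + 2*d (n(d, y) = 2*(-4 + d) = -8 + 2*d)
-67 + n(-12, b)*S(6, -8) = -67 + (-8 + 2*(-12))*(-4) = -67 + (-8 - 24)*(-4) = -67 - 32*(-4) = -67 + 128 = 61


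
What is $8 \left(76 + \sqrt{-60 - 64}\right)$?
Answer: $608 + 16 i \sqrt{31} \approx 608.0 + 89.084 i$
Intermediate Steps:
$8 \left(76 + \sqrt{-60 - 64}\right) = 8 \left(76 + \sqrt{-124}\right) = 8 \left(76 + 2 i \sqrt{31}\right) = 608 + 16 i \sqrt{31}$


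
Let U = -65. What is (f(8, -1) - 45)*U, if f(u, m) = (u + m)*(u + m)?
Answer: -260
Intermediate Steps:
f(u, m) = (m + u)² (f(u, m) = (m + u)*(m + u) = (m + u)²)
(f(8, -1) - 45)*U = ((-1 + 8)² - 45)*(-65) = (7² - 45)*(-65) = (49 - 45)*(-65) = 4*(-65) = -260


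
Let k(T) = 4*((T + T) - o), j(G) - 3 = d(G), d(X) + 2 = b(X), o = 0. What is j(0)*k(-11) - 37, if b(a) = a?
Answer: -125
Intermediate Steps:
d(X) = -2 + X
j(G) = 1 + G (j(G) = 3 + (-2 + G) = 1 + G)
k(T) = 8*T (k(T) = 4*((T + T) - 1*0) = 4*(2*T + 0) = 4*(2*T) = 8*T)
j(0)*k(-11) - 37 = (1 + 0)*(8*(-11)) - 37 = 1*(-88) - 37 = -88 - 37 = -125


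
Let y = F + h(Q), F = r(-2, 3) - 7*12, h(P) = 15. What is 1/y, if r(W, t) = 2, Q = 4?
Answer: -1/67 ≈ -0.014925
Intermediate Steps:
F = -82 (F = 2 - 7*12 = 2 - 84 = -82)
y = -67 (y = -82 + 15 = -67)
1/y = 1/(-67) = -1/67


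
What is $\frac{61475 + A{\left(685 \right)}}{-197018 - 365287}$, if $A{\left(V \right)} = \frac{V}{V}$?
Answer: $- \frac{20492}{187435} \approx -0.10933$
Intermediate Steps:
$A{\left(V \right)} = 1$
$\frac{61475 + A{\left(685 \right)}}{-197018 - 365287} = \frac{61475 + 1}{-197018 - 365287} = \frac{61476}{-562305} = 61476 \left(- \frac{1}{562305}\right) = - \frac{20492}{187435}$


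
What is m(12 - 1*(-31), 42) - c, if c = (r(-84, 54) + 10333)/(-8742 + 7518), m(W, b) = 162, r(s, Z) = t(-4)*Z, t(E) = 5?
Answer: 208891/1224 ≈ 170.66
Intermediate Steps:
r(s, Z) = 5*Z
c = -10603/1224 (c = (5*54 + 10333)/(-8742 + 7518) = (270 + 10333)/(-1224) = 10603*(-1/1224) = -10603/1224 ≈ -8.6626)
m(12 - 1*(-31), 42) - c = 162 - 1*(-10603/1224) = 162 + 10603/1224 = 208891/1224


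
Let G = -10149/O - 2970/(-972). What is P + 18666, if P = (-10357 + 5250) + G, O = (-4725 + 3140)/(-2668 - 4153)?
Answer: -859148477/28530 ≈ -30114.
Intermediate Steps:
O = 1585/6821 (O = -1585/(-6821) = -1585*(-1/6821) = 1585/6821 ≈ 0.23237)
G = -1245986747/28530 (G = -10149/1585/6821 - 2970/(-972) = -10149*6821/1585 - 2970*(-1/972) = -69226329/1585 + 55/18 = -1245986747/28530 ≈ -43673.)
P = -1391689457/28530 (P = (-10357 + 5250) - 1245986747/28530 = -5107 - 1245986747/28530 = -1391689457/28530 ≈ -48780.)
P + 18666 = -1391689457/28530 + 18666 = -859148477/28530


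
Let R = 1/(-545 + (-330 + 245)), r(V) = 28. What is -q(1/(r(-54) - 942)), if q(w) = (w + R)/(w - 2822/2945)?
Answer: -454708/162681939 ≈ -0.0027951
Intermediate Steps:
R = -1/630 (R = 1/(-545 - 85) = 1/(-630) = -1/630 ≈ -0.0015873)
q(w) = (-1/630 + w)/(-2822/2945 + w) (q(w) = (w - 1/630)/(w - 2822/2945) = (-1/630 + w)/(w - 2822*1/2945) = (-1/630 + w)/(w - 2822/2945) = (-1/630 + w)/(-2822/2945 + w))
-q(1/(r(-54) - 942)) = -589*(-1 + 630/(28 - 942))/(126*(-2822 + 2945/(28 - 942))) = -589*(-1 + 630/(-914))/(126*(-2822 + 2945/(-914))) = -589*(-1 + 630*(-1/914))/(126*(-2822 + 2945*(-1/914))) = -589*(-1 - 315/457)/(126*(-2822 - 2945/914)) = -589*(-772)/(126*(-2582253/914)*457) = -589*(-914)*(-772)/(126*2582253*457) = -1*454708/162681939 = -454708/162681939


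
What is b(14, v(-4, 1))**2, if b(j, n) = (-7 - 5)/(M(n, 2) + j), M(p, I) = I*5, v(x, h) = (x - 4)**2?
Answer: 1/4 ≈ 0.25000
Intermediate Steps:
v(x, h) = (-4 + x)**2
M(p, I) = 5*I
b(j, n) = -12/(10 + j) (b(j, n) = (-7 - 5)/(5*2 + j) = -12/(10 + j))
b(14, v(-4, 1))**2 = (-12/(10 + 14))**2 = (-12/24)**2 = (-12*1/24)**2 = (-1/2)**2 = 1/4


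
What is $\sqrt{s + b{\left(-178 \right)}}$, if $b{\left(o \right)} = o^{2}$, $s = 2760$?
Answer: $2 \sqrt{8611} \approx 185.59$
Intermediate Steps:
$\sqrt{s + b{\left(-178 \right)}} = \sqrt{2760 + \left(-178\right)^{2}} = \sqrt{2760 + 31684} = \sqrt{34444} = 2 \sqrt{8611}$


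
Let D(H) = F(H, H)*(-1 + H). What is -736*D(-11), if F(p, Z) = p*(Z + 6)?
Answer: 485760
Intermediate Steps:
F(p, Z) = p*(6 + Z)
D(H) = H*(-1 + H)*(6 + H) (D(H) = (H*(6 + H))*(-1 + H) = H*(-1 + H)*(6 + H))
-736*D(-11) = -(-8096)*(-1 - 11)*(6 - 11) = -(-8096)*(-12)*(-5) = -736*(-660) = 485760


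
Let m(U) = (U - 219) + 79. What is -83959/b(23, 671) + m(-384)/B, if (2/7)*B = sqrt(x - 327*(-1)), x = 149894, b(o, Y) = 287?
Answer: -83959/287 - 1048*sqrt(150221)/1051547 ≈ -292.93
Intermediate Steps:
m(U) = -140 + U (m(U) = (-219 + U) + 79 = -140 + U)
B = 7*sqrt(150221)/2 (B = 7*sqrt(149894 - 327*(-1))/2 = 7*sqrt(149894 + 327)/2 = 7*sqrt(150221)/2 ≈ 1356.5)
-83959/b(23, 671) + m(-384)/B = -83959/287 + (-140 - 384)/((7*sqrt(150221)/2)) = -83959*1/287 - 1048*sqrt(150221)/1051547 = -83959/287 - 1048*sqrt(150221)/1051547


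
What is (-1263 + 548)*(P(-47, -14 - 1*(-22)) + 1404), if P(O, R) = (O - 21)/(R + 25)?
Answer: -3007160/3 ≈ -1.0024e+6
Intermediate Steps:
P(O, R) = (-21 + O)/(25 + R)
(-1263 + 548)*(P(-47, -14 - 1*(-22)) + 1404) = (-1263 + 548)*((-21 - 47)/(25 + (-14 - 1*(-22))) + 1404) = -715*(-68/(25 + (-14 + 22)) + 1404) = -715*(-68/(25 + 8) + 1404) = -715*(-68/33 + 1404) = -715*46264/33 = -3007160/3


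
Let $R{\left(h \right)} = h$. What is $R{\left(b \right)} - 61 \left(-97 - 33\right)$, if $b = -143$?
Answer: $7787$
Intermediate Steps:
$R{\left(b \right)} - 61 \left(-97 - 33\right) = -143 - 61 \left(-97 - 33\right) = -143 - 61 \left(-130\right) = -143 - -7930 = -143 + 7930 = 7787$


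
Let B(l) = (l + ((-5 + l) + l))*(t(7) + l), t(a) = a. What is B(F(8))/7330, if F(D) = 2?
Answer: 9/7330 ≈ 0.0012278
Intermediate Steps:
B(l) = (-5 + 3*l)*(7 + l) (B(l) = (l + ((-5 + l) + l))*(7 + l) = (l + (-5 + 2*l))*(7 + l) = (-5 + 3*l)*(7 + l))
B(F(8))/7330 = (-35 + 3*2² + 16*2)/7330 = (-35 + 3*4 + 32)*(1/7330) = (-35 + 12 + 32)*(1/7330) = 9*(1/7330) = 9/7330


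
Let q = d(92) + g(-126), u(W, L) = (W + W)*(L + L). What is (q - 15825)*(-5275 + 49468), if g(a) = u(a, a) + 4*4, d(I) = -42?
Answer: 2105929029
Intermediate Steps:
u(W, L) = 4*L*W (u(W, L) = (2*W)*(2*L) = 4*L*W)
g(a) = 16 + 4*a**2 (g(a) = 4*a*a + 4*4 = 4*a**2 + 16 = 16 + 4*a**2)
q = 63478 (q = -42 + (16 + 4*(-126)**2) = -42 + (16 + 4*15876) = -42 + (16 + 63504) = -42 + 63520 = 63478)
(q - 15825)*(-5275 + 49468) = (63478 - 15825)*(-5275 + 49468) = 47653*44193 = 2105929029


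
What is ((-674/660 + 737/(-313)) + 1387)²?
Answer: 20424565457582521/10668824100 ≈ 1.9144e+6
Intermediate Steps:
((-674/660 + 737/(-313)) + 1387)² = ((-674*1/660 + 737*(-1/313)) + 1387)² = ((-337/330 - 737/313) + 1387)² = (-348691/103290 + 1387)² = (142914539/103290)² = 20424565457582521/10668824100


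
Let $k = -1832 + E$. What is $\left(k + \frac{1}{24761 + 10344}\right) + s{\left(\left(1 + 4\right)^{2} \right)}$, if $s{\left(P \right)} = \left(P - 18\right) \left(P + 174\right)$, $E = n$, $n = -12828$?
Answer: $- \frac{465738034}{35105} \approx -13267.0$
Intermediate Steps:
$E = -12828$
$s{\left(P \right)} = \left(-18 + P\right) \left(174 + P\right)$
$k = -14660$ ($k = -1832 - 12828 = -14660$)
$\left(k + \frac{1}{24761 + 10344}\right) + s{\left(\left(1 + 4\right)^{2} \right)} = \left(-14660 + \frac{1}{24761 + 10344}\right) + \left(-3132 + \left(\left(1 + 4\right)^{2}\right)^{2} + 156 \left(1 + 4\right)^{2}\right) = \left(-14660 + \frac{1}{35105}\right) + \left(-3132 + \left(5^{2}\right)^{2} + 156 \cdot 5^{2}\right) = \left(-14660 + \frac{1}{35105}\right) + \left(-3132 + 25^{2} + 156 \cdot 25\right) = - \frac{514639299}{35105} + \left(-3132 + 625 + 3900\right) = - \frac{514639299}{35105} + 1393 = - \frac{465738034}{35105}$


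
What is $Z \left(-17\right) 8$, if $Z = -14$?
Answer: $1904$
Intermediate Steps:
$Z \left(-17\right) 8 = \left(-14\right) \left(-17\right) 8 = 238 \cdot 8 = 1904$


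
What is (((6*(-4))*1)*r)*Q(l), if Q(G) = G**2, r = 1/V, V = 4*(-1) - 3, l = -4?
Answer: 384/7 ≈ 54.857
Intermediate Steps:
V = -7 (V = -4 - 3 = -7)
r = -1/7 (r = 1/(-7) = -1/7 ≈ -0.14286)
(((6*(-4))*1)*r)*Q(l) = (((6*(-4))*1)*(-1/7))*(-4)**2 = (-24*1*(-1/7))*16 = -24*(-1/7)*16 = (24/7)*16 = 384/7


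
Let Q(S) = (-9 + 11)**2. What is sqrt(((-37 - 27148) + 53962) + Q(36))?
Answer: sqrt(26781) ≈ 163.65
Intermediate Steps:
Q(S) = 4 (Q(S) = 2**2 = 4)
sqrt(((-37 - 27148) + 53962) + Q(36)) = sqrt(((-37 - 27148) + 53962) + 4) = sqrt((-27185 + 53962) + 4) = sqrt(26777 + 4) = sqrt(26781)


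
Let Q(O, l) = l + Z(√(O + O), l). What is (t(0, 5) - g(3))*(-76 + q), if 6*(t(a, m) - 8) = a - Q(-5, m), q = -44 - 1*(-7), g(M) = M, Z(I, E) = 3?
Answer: -1243/3 ≈ -414.33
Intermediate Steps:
q = -37 (q = -44 + 7 = -37)
Q(O, l) = 3 + l (Q(O, l) = l + 3 = 3 + l)
t(a, m) = 15/2 - m/6 + a/6 (t(a, m) = 8 + (a - (3 + m))/6 = 8 + (a + (-3 - m))/6 = 8 + (-3 + a - m)/6 = 8 + (-½ - m/6 + a/6) = 15/2 - m/6 + a/6)
(t(0, 5) - g(3))*(-76 + q) = ((15/2 - ⅙*5 + (⅙)*0) - 1*3)*(-76 - 37) = ((15/2 - ⅚ + 0) - 3)*(-113) = (20/3 - 3)*(-113) = (11/3)*(-113) = -1243/3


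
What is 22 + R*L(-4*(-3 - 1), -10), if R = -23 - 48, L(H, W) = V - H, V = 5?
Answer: 803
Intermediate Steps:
L(H, W) = 5 - H
R = -71
22 + R*L(-4*(-3 - 1), -10) = 22 - 71*(5 - (-4)*(-3 - 1)) = 22 - 71*(5 - (-4)*(-4)) = 22 - 71*(5 - 1*16) = 22 - 71*(5 - 16) = 22 - 71*(-11) = 22 + 781 = 803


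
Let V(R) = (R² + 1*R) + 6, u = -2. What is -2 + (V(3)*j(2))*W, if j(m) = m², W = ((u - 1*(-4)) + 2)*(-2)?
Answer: -578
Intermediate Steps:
W = -8 (W = ((-2 - 1*(-4)) + 2)*(-2) = ((-2 + 4) + 2)*(-2) = (2 + 2)*(-2) = 4*(-2) = -8)
V(R) = 6 + R + R² (V(R) = (R² + R) + 6 = (R + R²) + 6 = 6 + R + R²)
-2 + (V(3)*j(2))*W = -2 + ((6 + 3 + 3²)*2²)*(-8) = -2 + ((6 + 3 + 9)*4)*(-8) = -2 + (18*4)*(-8) = -2 + 72*(-8) = -2 - 576 = -578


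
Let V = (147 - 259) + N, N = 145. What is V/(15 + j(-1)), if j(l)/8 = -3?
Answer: -11/3 ≈ -3.6667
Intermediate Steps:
j(l) = -24 (j(l) = 8*(-3) = -24)
V = 33 (V = (147 - 259) + 145 = -112 + 145 = 33)
V/(15 + j(-1)) = 33/(15 - 24) = 33/(-9) = -⅑*33 = -11/3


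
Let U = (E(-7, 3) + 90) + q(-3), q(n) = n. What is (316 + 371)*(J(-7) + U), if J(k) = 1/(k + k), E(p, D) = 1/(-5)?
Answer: 4170777/70 ≈ 59583.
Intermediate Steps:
E(p, D) = -⅕
J(k) = 1/(2*k)
U = 434/5 (U = (-⅕ + 90) - 3 = 449/5 - 3 = 434/5 ≈ 86.800)
(316 + 371)*(J(-7) + U) = (316 + 371)*((½)/(-7) + 434/5) = 687*((½)*(-⅐) + 434/5) = 687*(-1/14 + 434/5) = 687*(6071/70) = 4170777/70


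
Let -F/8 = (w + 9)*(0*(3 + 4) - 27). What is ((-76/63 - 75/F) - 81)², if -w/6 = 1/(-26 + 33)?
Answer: 5583055396801/825297984 ≈ 6764.9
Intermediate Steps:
w = -6/7 (w = -6/(-26 + 33) = -6/7 ≈ -0.85714)
F = 12312/7 (F = -8*(-6/7 + 9)*(0*(3 + 4) - 27) = -456*(0*7 - 27)/7 = -456*(0 - 27)/7 = -456*(-27)/7 = -8*(-1539/7) = 12312/7 ≈ 1758.9)
((-76/63 - 75/F) - 81)² = ((-76/63 - 75/12312/7) - 81)² = ((-76*1/63 - 75*7/12312) - 81)² = ((-76/63 - 175/4104) - 81)² = (-35881/28728 - 81)² = (-2362849/28728)² = 5583055396801/825297984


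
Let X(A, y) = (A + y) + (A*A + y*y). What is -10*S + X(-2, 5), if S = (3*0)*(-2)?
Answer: 32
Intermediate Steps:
S = 0 (S = 0*(-2) = 0)
X(A, y) = A + y + A² + y² (X(A, y) = (A + y) + (A² + y²) = A + y + A² + y²)
-10*S + X(-2, 5) = -10*0 + (-2 + 5 + (-2)² + 5²) = 0 + (-2 + 5 + 4 + 25) = 0 + 32 = 32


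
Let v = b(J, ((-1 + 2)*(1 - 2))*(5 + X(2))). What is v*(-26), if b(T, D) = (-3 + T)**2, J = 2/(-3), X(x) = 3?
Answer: -3146/9 ≈ -349.56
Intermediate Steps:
J = -2/3 (J = 2*(-1/3) = -2/3 ≈ -0.66667)
v = 121/9 (v = (-3 - 2/3)**2 = (-11/3)**2 = 121/9 ≈ 13.444)
v*(-26) = (121/9)*(-26) = -3146/9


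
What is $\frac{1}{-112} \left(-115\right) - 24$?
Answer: $- \frac{2573}{112} \approx -22.973$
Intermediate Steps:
$\frac{1}{-112} \left(-115\right) - 24 = \left(- \frac{1}{112}\right) \left(-115\right) - 24 = \frac{115}{112} - 24 = - \frac{2573}{112}$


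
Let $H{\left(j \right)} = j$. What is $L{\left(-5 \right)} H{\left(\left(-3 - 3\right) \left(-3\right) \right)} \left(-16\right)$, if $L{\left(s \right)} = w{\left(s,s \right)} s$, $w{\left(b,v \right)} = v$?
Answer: $-7200$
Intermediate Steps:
$L{\left(s \right)} = s^{2}$ ($L{\left(s \right)} = s s = s^{2}$)
$L{\left(-5 \right)} H{\left(\left(-3 - 3\right) \left(-3\right) \right)} \left(-16\right) = \left(-5\right)^{2} \left(-3 - 3\right) \left(-3\right) \left(-16\right) = 25 \left(\left(-6\right) \left(-3\right)\right) \left(-16\right) = 25 \cdot 18 \left(-16\right) = 450 \left(-16\right) = -7200$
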